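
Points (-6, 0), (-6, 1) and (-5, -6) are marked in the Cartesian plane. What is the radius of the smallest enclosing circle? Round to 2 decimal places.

3.54

Call the three points A, B, C in the order given.
Side lengths²: AB² = 1, AC² = 37, BC² = 50.
Since BC² = 50 ≥ 37 + 1 = 38, the angle opposite BC is not acute, so the smallest enclosing circle has BC as diameter.
Centre = midpoint of BC = (-5.5, -2.5), r² = 50/4 = 12.5.
r = √(12.5) ≈ 3.54.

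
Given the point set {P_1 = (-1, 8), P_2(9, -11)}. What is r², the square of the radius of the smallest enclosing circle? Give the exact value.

115.25

The smallest circle enclosing two points has them as diameter endpoints.
Centre = midpoint = (4, -1.5); r² = |P_1P_2|²/4 = 461/4 = 115.25.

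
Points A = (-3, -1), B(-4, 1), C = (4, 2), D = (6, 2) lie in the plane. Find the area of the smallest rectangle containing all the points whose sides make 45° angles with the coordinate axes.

In coordinates u = x + y, v = x − y the rectangle is axis-aligned; the map (x,y)→(u,v) scales areas by 2.
u-values: -4, -3, 6, 8; range = 8 − (-4) = 12.
v-values: -2, -5, 2, 4; range = 4 − (-5) = 9.
Area = (12 × 9) / 2 = 54.

54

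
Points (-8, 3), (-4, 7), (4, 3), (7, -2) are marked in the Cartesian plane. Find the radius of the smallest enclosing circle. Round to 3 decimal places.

A smallest enclosing disk is always determined by at most three of the input points on its boundary.
The farthest pair is (-8, 3)–(7, -2) with squared distance 250. The circle on this segment as diameter has centre (-0.5, 0.5) and r² = 250/4 = 62.5.
Check (-4, 7): distance² to centre = 54.5 ≤ 62.5, so it lies inside.
All remaining points lie in this disk, and no smaller disk contains both endpoints, so this is the minimum enclosing circle.
r = √(62.5) ≈ 7.906.

7.906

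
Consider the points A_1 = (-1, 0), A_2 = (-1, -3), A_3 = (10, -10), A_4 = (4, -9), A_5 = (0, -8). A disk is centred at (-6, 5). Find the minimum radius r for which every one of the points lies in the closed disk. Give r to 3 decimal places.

21.932

The required radius is the distance from (-6, 5) to the farthest point.
Squared distances: 50, 89, 481, 296, 205.
Maximum is 481, attained at A_3.
r = √481 ≈ 21.932.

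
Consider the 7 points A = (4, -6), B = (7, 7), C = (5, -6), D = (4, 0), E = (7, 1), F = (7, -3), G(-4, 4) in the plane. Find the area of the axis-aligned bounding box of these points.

x ranges over [-4, 7], width 11.
y ranges over [-6, 7], height 13.
Area = 11 × 13 = 143.

143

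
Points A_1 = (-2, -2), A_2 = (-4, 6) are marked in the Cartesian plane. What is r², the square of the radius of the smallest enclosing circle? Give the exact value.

The smallest circle enclosing two points has them as diameter endpoints.
Centre = midpoint = (-3, 2); r² = |A_1A_2|²/4 = 68/4 = 17.

17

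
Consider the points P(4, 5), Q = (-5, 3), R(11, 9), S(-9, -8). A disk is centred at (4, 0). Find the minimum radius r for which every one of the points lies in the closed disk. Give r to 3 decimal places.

15.264

The required radius is the distance from (4, 0) to the farthest point.
Squared distances: 25, 90, 130, 233.
Maximum is 233, attained at S.
r = √233 ≈ 15.264.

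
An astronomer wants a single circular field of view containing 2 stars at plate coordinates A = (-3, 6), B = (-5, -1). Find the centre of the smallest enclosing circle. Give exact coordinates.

(-4, 2.5)

The smallest circle enclosing two points has them as diameter endpoints.
Centre = midpoint = (-4, 2.5); r² = |AB|²/4 = 53/4 = 13.25.
Centre = (-4, 2.5).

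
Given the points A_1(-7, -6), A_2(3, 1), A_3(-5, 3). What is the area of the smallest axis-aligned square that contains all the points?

The bounding box has width 10 and height 9.
An axis-aligned square enclosing the set must have side ≥ max(width, height).
So the minimum side is max(10, 9) = 10.
Area = 10² = 100.

100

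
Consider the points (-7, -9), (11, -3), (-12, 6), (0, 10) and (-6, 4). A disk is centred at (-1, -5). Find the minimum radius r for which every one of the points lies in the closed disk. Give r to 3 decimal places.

The required radius is the distance from (-1, -5) to the farthest point.
Squared distances: 52, 148, 242, 226, 106.
Maximum is 242, attained at (-12, 6).
r = √242 ≈ 15.556.

15.556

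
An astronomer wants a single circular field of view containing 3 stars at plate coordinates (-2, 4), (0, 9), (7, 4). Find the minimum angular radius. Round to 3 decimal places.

4.632

Call the three points A, B, C in the order given.
Side lengths²: AB² = 29, AC² = 81, BC² = 74.
Since AC² = 81 < 74 + 29 = 103, the triangle is acute, so the smallest enclosing circle is the circumcircle.
Circumcentre = (2.5, 5.1), r² = 21.46.
r = √(21.46) ≈ 4.632.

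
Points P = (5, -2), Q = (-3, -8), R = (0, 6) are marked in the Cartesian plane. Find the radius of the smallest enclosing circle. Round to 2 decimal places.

Side lengths²: PQ² = 100, PR² = 89, QR² = 205.
Since QR² = 205 ≥ 100 + 89 = 189, the angle opposite QR is not acute, so the smallest enclosing circle has QR as diameter.
Centre = midpoint of QR = (-1.5, -1), r² = 205/4 = 51.25.
r = √(51.25) ≈ 7.16.

7.16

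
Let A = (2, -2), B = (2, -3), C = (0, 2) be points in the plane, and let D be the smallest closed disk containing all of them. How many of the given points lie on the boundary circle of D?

2

Side lengths²: AB² = 1, AC² = 20, BC² = 29.
Since BC² = 29 ≥ 20 + 1 = 21, the angle opposite BC is not acute, so the smallest enclosing circle has BC as diameter.
Centre = midpoint of BC = (1, -0.5), r² = 29/4 = 7.25.
The points at distance exactly r from the centre are B, C — 2 points.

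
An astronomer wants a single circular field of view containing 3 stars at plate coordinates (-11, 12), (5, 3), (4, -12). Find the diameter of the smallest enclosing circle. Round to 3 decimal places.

28.302

Call the three points A, B, C in the order given.
Side lengths²: AB² = 337, AC² = 801, BC² = 226.
Since AC² = 801 ≥ 337 + 226 = 563, the angle opposite AC is not acute, so the smallest enclosing circle has AC as diameter.
Centre = midpoint of AC = (-3.5, 0), r² = 801/4 = 200.25.
Diameter = 2r = 2√(200.25) ≈ 28.302.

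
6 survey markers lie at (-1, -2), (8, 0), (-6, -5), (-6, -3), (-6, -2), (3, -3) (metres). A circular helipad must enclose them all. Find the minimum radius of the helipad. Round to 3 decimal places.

By Welzl's lemma the MEC is supported by two points (diametrically opposite) or three points (on a circumcircle).
The farthest pair is (8, 0)–(-6, -5) with squared distance 221. The circle on this segment as diameter has centre (1, -2.5) and r² = 221/4 = 55.25.
Check (-1, -2): distance² to centre = 4.25 ≤ 55.25, so it lies inside.
All remaining points lie in this disk, and no smaller disk contains both endpoints, so this is the minimum enclosing circle.
r = √(55.25) ≈ 7.433.

7.433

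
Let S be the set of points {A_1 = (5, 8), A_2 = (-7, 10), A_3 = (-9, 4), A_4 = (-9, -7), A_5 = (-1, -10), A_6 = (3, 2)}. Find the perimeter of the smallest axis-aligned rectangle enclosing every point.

68

Width = max x − min x = 5 − (-9) = 14.
Height = max y − min y = 10 − (-10) = 20.
Perimeter = 2(14 + 20) = 68.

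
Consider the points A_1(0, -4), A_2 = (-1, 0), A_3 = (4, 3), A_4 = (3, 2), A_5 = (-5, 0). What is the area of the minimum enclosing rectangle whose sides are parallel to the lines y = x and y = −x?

54

In coordinates u = x + y, v = x − y the rectangle is axis-aligned; the map (x,y)→(u,v) scales areas by 2.
u-values: -4, -1, 7, 5, -5; range = 7 − (-5) = 12.
v-values: 4, -1, 1, 1, -5; range = 4 − (-5) = 9.
Area = (12 × 9) / 2 = 54.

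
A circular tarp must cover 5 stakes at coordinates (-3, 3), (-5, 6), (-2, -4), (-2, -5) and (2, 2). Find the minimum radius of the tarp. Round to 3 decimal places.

The farthest pair is (-5, 6)–(-2, -5) with squared distance 130. The circle on this segment as diameter has centre (-3.5, 0.5) and r² = 130/4 = 32.5.
Check (-3, 3): distance² to centre = 6.5 ≤ 32.5, so it lies inside.
All remaining points lie in this disk, and no smaller disk contains both endpoints, so this is the minimum enclosing circle.
r = √(32.5) ≈ 5.701.

5.701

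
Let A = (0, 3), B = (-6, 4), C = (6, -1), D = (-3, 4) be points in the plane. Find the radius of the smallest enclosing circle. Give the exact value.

6.5

The minimum enclosing circle of a finite set is fixed by two of the points (as a diameter) or three (as a circumcircle).
The farthest pair is B–C with squared distance 169. The circle on this segment as diameter has centre (0, 1.5) and r² = 169/4 = 42.25.
Check A: distance² to centre = 2.25 ≤ 42.25, so it lies inside.
All remaining points lie in this disk, and no smaller disk contains both endpoints, so this is the minimum enclosing circle.
r = √(42.25) = 6.5.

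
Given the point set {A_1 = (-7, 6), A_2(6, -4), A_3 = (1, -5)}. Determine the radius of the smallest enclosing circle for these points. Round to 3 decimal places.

8.201

Side lengths²: A_1A_2² = 269, A_1A_3² = 185, A_2A_3² = 26.
Since A_1A_2² = 269 ≥ 185 + 26 = 211, the angle opposite A_1A_2 is not acute, so the smallest enclosing circle has A_1A_2 as diameter.
Centre = midpoint of A_1A_2 = (-0.5, 1), r² = 269/4 = 67.25.
r = √(67.25) ≈ 8.201.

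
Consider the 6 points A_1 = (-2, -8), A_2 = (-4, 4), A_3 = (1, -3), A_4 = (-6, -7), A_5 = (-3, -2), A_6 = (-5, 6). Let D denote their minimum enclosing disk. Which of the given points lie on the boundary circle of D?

A_1, A_6

The minimum enclosing circle of a finite set is fixed by two of the points (as a diameter) or three (as a circumcircle).
The farthest pair is A_1–A_6 with squared distance 205. The circle on this segment as diameter has centre (-3.5, -1) and r² = 205/4 = 51.25.
Check A_2: distance² to centre = 25.25 ≤ 51.25, so it lies inside.
All remaining points lie in this disk, and no smaller disk contains both endpoints, so this is the minimum enclosing circle.
The points at distance exactly r from the centre are A_1, A_6 — 2 points.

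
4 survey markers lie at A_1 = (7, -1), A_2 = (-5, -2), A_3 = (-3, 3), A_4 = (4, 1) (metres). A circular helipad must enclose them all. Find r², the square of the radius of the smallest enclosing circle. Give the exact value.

The farthest pair is A_1–A_2 with squared distance 145. The circle on this segment as diameter has centre (1, -1.5) and r² = 145/4 = 36.25.
Check A_3: distance² to centre = 36.25 ≤ 36.25, so it lies inside.
All remaining points lie in this disk, and no smaller disk contains both endpoints, so this is the minimum enclosing circle.

36.25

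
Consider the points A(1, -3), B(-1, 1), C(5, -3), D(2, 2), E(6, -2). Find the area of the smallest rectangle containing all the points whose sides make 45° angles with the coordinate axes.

In coordinates u = x + y, v = x − y the rectangle is axis-aligned; the map (x,y)→(u,v) scales areas by 2.
u-values: -2, 0, 2, 4, 4; range = 4 − (-2) = 6.
v-values: 4, -2, 8, 0, 8; range = 8 − (-2) = 10.
Area = (6 × 10) / 2 = 30.

30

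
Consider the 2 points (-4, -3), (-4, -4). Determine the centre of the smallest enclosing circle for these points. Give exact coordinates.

The smallest circle enclosing two points has them as diameter endpoints.
Centre = midpoint = (-4, -3.5); r² = |(-4, -3)−(-4, -4)|²/4 = 1/4 = 0.25.
Centre = (-4, -3.5).

(-4, -3.5)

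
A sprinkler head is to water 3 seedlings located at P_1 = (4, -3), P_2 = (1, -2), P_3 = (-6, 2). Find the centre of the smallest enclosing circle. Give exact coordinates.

Side lengths²: P_1P_2² = 10, P_1P_3² = 125, P_2P_3² = 65.
Since P_1P_3² = 125 ≥ 65 + 10 = 75, the angle opposite P_1P_3 is not acute, so the smallest enclosing circle has P_1P_3 as diameter.
Centre = midpoint of P_1P_3 = (-1, -0.5), r² = 125/4 = 31.25.
Centre = (-1, -0.5).

(-1, -0.5)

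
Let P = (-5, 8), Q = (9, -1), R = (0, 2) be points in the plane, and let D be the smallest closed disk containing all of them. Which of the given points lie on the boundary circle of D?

Side lengths²: PQ² = 277, PR² = 61, QR² = 90.
Since PQ² = 277 ≥ 90 + 61 = 151, the angle opposite PQ is not acute, so the smallest enclosing circle has PQ as diameter.
Centre = midpoint of PQ = (2, 3.5), r² = 277/4 = 69.25.
The points at distance exactly r from the centre are P, Q — 2 points.

P, Q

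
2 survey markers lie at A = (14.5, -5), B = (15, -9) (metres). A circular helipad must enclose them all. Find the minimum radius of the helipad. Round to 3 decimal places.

2.016

The smallest circle enclosing two points has them as diameter endpoints.
Centre = midpoint = (14.75, -7); r² = |AB|²/4 = 16.25/4 = 4.0625.
r = √(4.0625) ≈ 2.016.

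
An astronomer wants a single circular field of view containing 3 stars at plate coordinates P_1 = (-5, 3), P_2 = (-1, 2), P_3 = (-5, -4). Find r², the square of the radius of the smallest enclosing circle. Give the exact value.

13.8125

Side lengths²: P_1P_2² = 17, P_1P_3² = 49, P_2P_3² = 52.
Since P_2P_3² = 52 < 49 + 17 = 66, the triangle is acute, so the smallest enclosing circle is the circumcircle.
Circumcentre = (-3.75, -0.5), r² = 13.8125.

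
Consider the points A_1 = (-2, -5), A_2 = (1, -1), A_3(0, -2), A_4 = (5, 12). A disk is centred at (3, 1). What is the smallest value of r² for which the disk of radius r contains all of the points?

The required radius is the distance from (3, 1) to the farthest point.
Squared distances: 61, 8, 18, 125.
Maximum is 125, attained at A_4.

125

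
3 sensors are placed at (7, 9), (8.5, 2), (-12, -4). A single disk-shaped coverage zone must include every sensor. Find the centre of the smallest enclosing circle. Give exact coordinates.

(-2.5, 2.5)

Call the three points A, B, C in the order given.
Side lengths²: AB² = 51.25, AC² = 530, BC² = 456.25.
Since AC² = 530 ≥ 456.25 + 51.25 = 507.5, the angle opposite AC is not acute, so the smallest enclosing circle has AC as diameter.
Centre = midpoint of AC = (-2.5, 2.5), r² = 530/4 = 132.5.
Centre = (-2.5, 2.5).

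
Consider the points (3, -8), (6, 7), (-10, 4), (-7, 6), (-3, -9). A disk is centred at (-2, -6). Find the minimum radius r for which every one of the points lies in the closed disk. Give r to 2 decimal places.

15.26

The required radius is the distance from (-2, -6) to the farthest point.
Squared distances: 29, 233, 164, 169, 10.
Maximum is 233, attained at (6, 7).
r = √233 ≈ 15.26.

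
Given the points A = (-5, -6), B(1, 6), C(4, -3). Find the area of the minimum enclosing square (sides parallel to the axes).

144

The bounding box has width 9 and height 12.
An axis-aligned square enclosing the set must have side ≥ max(width, height).
So the minimum side is max(9, 12) = 12.
Area = 12² = 144.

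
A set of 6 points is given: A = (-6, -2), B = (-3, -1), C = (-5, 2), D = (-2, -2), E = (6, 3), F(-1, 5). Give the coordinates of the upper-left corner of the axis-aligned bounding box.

(-6, 5)

x-range [-6, 6], y-range [-2, 5].
The upper-left corner is (-6, 5).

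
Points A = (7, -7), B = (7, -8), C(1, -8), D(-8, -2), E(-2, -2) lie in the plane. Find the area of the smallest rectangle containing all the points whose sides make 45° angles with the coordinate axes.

In coordinates u = x + y, v = x − y the rectangle is axis-aligned; the map (x,y)→(u,v) scales areas by 2.
u-values: 0, -1, -7, -10, -4; range = 0 − (-10) = 10.
v-values: 14, 15, 9, -6, 0; range = 15 − (-6) = 21.
Area = (10 × 21) / 2 = 105.

105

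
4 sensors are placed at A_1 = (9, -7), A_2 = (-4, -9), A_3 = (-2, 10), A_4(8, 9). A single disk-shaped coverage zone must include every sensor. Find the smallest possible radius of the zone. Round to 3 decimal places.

The farthest pair is A_2–A_4 with squared distance 468. The circle on this segment as diameter has centre (2, 0) and r² = 468/4 = 117.
Check A_1: distance² to centre = 98 ≤ 117, so it lies inside.
All remaining points lie in this disk, and no smaller disk contains both endpoints, so this is the minimum enclosing circle.
r = √117 ≈ 10.817.

10.817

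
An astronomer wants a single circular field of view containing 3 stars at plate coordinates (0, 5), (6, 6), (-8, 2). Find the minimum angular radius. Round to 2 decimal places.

Call the three points A, B, C in the order given.
Side lengths²: AB² = 37, AC² = 73, BC² = 212.
Since BC² = 212 ≥ 73 + 37 = 110, the angle opposite BC is not acute, so the smallest enclosing circle has BC as diameter.
Centre = midpoint of BC = (-1, 4), r² = 212/4 = 53.
r = √53 ≈ 7.28.

7.28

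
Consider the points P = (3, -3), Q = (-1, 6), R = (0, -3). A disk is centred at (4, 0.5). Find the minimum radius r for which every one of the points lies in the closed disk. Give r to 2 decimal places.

7.43

The required radius is the distance from (4, 0.5) to the farthest point.
Squared distances: 13.25, 55.25, 28.25.
Maximum is 55.25, attained at Q.
r = √(55.25) ≈ 7.43.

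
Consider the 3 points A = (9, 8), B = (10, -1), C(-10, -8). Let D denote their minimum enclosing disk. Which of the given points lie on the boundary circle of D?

A, C

Side lengths²: AB² = 82, AC² = 617, BC² = 449.
Since AC² = 617 ≥ 449 + 82 = 531, the angle opposite AC is not acute, so the smallest enclosing circle has AC as diameter.
Centre = midpoint of AC = (-0.5, 0), r² = 617/4 = 154.25.
The points at distance exactly r from the centre are A, C — 2 points.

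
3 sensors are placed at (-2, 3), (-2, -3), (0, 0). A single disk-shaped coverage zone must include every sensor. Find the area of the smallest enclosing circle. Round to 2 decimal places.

Call the three points A, B, C in the order given.
Side lengths²: AB² = 36, AC² = 13, BC² = 13.
Since AB² = 36 ≥ 13 + 13 = 26, the angle opposite AB is not acute, so the smallest enclosing circle has AB as diameter.
Centre = midpoint of AB = (-2, 0), r² = 36/4 = 9.
Area = π·r² = π·9 ≈ 28.27.

28.27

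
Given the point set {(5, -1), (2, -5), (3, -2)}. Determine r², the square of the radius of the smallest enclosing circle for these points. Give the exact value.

6.25

Call the three points A, B, C in the order given.
Side lengths²: AB² = 25, AC² = 5, BC² = 10.
Since AB² = 25 ≥ 10 + 5 = 15, the angle opposite AB is not acute, so the smallest enclosing circle has AB as diameter.
Centre = midpoint of AB = (3.5, -3), r² = 25/4 = 6.25.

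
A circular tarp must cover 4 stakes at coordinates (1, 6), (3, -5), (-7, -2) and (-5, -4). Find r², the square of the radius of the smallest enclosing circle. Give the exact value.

13625/338

The minimum enclosing circle is determined by three boundary points: (1, 6), (3, -5), (-7, -2).
Their circumcentre is (-25/26, -1/26) with r² = 13625/338.
The farthest remaining point (-5, -4) is at distance² 10817/338 ≤ 13625/338.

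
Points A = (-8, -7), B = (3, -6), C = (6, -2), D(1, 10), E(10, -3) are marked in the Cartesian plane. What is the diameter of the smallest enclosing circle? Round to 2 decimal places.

The minimum enclosing circle is determined by three boundary points: A, D, E.
Their circumcentre is (-1/27, -1/3) with r² = 78625/729.
The farthest remaining point B is at distance² 30133/729 ≤ 78625/729.
Diameter = 2r = 2√(78625/729) ≈ 20.77.

20.77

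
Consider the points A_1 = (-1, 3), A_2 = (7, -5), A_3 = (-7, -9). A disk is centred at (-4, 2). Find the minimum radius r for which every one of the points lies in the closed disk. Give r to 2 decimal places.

The required radius is the distance from (-4, 2) to the farthest point.
Squared distances: 10, 170, 130.
Maximum is 170, attained at A_2.
r = √170 ≈ 13.04.

13.04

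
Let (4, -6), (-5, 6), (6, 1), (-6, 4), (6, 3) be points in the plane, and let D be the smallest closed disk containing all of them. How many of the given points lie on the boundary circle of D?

The farthest pair is (4, -6)–(-5, 6) with squared distance 225. The circle on this segment as diameter has centre (-0.5, 0) and r² = 225/4 = 56.25.
Check (6, 1): distance² to centre = 43.25 ≤ 56.25, so it lies inside.
All remaining points lie in this disk, and no smaller disk contains both endpoints, so this is the minimum enclosing circle.
The points at distance exactly r from the centre are (4, -6), (-5, 6) — 2 points.

2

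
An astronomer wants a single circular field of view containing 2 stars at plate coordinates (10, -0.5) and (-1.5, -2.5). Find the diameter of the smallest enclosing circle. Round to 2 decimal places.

The smallest circle enclosing two points has them as diameter endpoints.
Centre = midpoint = (4.25, -1.5); r² = |(10, -0.5)−(-1.5, -2.5)|²/4 = 136.25/4 = 34.0625.
Diameter = 2r = 2√(34.0625) ≈ 11.67.

11.67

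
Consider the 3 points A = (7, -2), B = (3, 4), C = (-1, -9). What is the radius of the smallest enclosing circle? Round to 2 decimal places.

Side lengths²: AB² = 52, AC² = 113, BC² = 185.
Since BC² = 185 ≥ 113 + 52 = 165, the angle opposite BC is not acute, so the smallest enclosing circle has BC as diameter.
Centre = midpoint of BC = (1, -2.5), r² = 185/4 = 46.25.
r = √(46.25) ≈ 6.80.

6.80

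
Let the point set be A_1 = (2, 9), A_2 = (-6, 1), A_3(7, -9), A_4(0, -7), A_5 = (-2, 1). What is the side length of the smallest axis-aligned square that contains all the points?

The bounding box has width 13 and height 18.
An axis-aligned square enclosing the set must have side ≥ max(width, height).
So the minimum side is max(13, 18) = 18.

18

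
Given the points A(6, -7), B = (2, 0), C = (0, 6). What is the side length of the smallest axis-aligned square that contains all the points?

The bounding box has width 6 and height 13.
An axis-aligned square enclosing the set must have side ≥ max(width, height).
So the minimum side is max(6, 13) = 13.

13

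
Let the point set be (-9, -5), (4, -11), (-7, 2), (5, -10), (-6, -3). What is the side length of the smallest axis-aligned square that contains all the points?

The bounding box has width 14 and height 13.
An axis-aligned square enclosing the set must have side ≥ max(width, height).
So the minimum side is max(14, 13) = 14.

14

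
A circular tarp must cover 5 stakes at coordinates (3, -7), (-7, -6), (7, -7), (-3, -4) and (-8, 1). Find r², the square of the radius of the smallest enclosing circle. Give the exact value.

By Welzl's lemma the MEC is supported by two points (diametrically opposite) or three points (on a circumcircle).
The farthest pair is (7, -7)–(-8, 1) with squared distance 289. The circle on this segment as diameter has centre (-0.5, -3) and r² = 289/4 = 72.25.
Check (3, -7): distance² to centre = 28.25 ≤ 72.25, so it lies inside.
All remaining points lie in this disk, and no smaller disk contains both endpoints, so this is the minimum enclosing circle.

72.25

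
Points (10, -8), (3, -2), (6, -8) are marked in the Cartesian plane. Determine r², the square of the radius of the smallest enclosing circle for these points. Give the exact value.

21.25

Call the three points A, B, C in the order given.
Side lengths²: AB² = 85, AC² = 16, BC² = 45.
Since AB² = 85 ≥ 45 + 16 = 61, the angle opposite AB is not acute, so the smallest enclosing circle has AB as diameter.
Centre = midpoint of AB = (6.5, -5), r² = 85/4 = 21.25.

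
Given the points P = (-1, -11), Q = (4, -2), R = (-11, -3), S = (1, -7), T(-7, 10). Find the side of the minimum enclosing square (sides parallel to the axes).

21

The bounding box has width 15 and height 21.
An axis-aligned square enclosing the set must have side ≥ max(width, height).
So the minimum side is max(15, 21) = 21.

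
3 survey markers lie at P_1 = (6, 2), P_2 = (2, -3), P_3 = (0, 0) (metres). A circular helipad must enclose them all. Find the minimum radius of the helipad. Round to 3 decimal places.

Side lengths²: P_1P_2² = 41, P_1P_3² = 40, P_2P_3² = 13.
Since P_1P_2² = 41 < 40 + 13 = 53, the triangle is acute, so the smallest enclosing circle is the circumcircle.
Circumcentre = (73/22, 1/22), r² = 2665/242.
r = √(2665/242) ≈ 3.318.

3.318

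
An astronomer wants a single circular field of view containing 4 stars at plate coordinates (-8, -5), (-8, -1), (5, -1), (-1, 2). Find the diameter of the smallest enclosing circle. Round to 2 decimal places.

A smallest enclosing disk is always determined by at most three of the input points on its boundary.
The farthest pair is (-8, -5)–(5, -1) with squared distance 185. The circle on this segment as diameter has centre (-1.5, -3) and r² = 185/4 = 46.25.
Check (-8, -1): distance² to centre = 46.25 ≤ 46.25, so it lies inside.
All remaining points lie in this disk, and no smaller disk contains both endpoints, so this is the minimum enclosing circle.
Diameter = 2r = 2√(46.25) ≈ 13.60.

13.60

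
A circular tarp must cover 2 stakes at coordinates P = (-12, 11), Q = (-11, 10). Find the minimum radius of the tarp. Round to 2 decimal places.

The smallest circle enclosing two points has them as diameter endpoints.
Centre = midpoint = (-11.5, 10.5); r² = |PQ|²/4 = 2/4 = 0.5.
r = √(0.5) ≈ 0.71.

0.71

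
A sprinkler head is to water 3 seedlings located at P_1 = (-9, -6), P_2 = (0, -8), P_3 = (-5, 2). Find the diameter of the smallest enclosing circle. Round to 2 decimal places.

11.52

Side lengths²: P_1P_2² = 85, P_1P_3² = 80, P_2P_3² = 125.
Since P_2P_3² = 125 < 85 + 80 = 165, the triangle is acute, so the smallest enclosing circle is the circumcircle.
Circumcentre = (-3.75, -3.625), r² = 33.203125.
Diameter = 2r = 2√(33.203125) ≈ 11.52.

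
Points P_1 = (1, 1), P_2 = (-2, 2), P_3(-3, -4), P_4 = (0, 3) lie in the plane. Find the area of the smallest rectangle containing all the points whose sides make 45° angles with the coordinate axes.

25

In coordinates u = x + y, v = x − y the rectangle is axis-aligned; the map (x,y)→(u,v) scales areas by 2.
u-values: 2, 0, -7, 3; range = 3 − (-7) = 10.
v-values: 0, -4, 1, -3; range = 1 − (-4) = 5.
Area = (10 × 5) / 2 = 25.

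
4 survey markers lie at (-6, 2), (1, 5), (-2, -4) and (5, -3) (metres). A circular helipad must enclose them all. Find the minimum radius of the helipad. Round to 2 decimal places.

6.04

By Welzl's lemma the MEC is supported by two points (diametrically opposite) or three points (on a circumcircle).
The farthest pair is (-6, 2)–(5, -3) with squared distance 146. The circle on this segment as diameter has centre (-0.5, -0.5) and r² = 146/4 = 36.5.
Check (1, 5): distance² to centre = 32.5 ≤ 36.5, so it lies inside.
All remaining points lie in this disk, and no smaller disk contains both endpoints, so this is the minimum enclosing circle.
r = √(36.5) ≈ 6.04.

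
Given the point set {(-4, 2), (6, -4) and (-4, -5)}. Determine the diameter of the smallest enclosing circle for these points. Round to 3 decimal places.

Call the three points A, B, C in the order given.
Side lengths²: AB² = 136, AC² = 49, BC² = 101.
Since AB² = 136 < 101 + 49 = 150, the triangle is acute, so the smallest enclosing circle is the circumcircle.
Circumcentre = (0.7, -1.5), r² = 34.34.
Diameter = 2r = 2√(34.34) ≈ 11.720.

11.720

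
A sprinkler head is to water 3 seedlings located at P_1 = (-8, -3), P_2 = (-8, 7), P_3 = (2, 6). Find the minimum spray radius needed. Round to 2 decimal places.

6.76

Side lengths²: P_1P_2² = 100, P_1P_3² = 181, P_2P_3² = 101.
Since P_1P_3² = 181 < 101 + 100 = 201, the triangle is acute, so the smallest enclosing circle is the circumcircle.
Circumcentre = (-3.45, 2), r² = 45.7025.
r = √(45.7025) ≈ 6.76.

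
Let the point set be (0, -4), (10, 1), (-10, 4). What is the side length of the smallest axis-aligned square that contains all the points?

The bounding box has width 20 and height 8.
An axis-aligned square enclosing the set must have side ≥ max(width, height).
So the minimum side is max(20, 8) = 20.

20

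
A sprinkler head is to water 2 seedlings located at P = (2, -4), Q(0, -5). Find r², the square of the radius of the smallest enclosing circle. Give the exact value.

1.25

The smallest circle enclosing two points has them as diameter endpoints.
Centre = midpoint = (1, -4.5); r² = |PQ|²/4 = 5/4 = 1.25.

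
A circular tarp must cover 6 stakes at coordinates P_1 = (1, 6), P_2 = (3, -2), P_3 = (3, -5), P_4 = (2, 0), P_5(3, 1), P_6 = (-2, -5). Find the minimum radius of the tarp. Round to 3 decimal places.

The minimum enclosing circle is determined by three boundary points: P_1, P_3, P_6.
Their circumcentre is (0.5, 5/22) with r² = 8125/242.
The farthest remaining point P_2 is at distance² 2713/242 ≤ 8125/242.
r = √(8125/242) ≈ 5.794.

5.794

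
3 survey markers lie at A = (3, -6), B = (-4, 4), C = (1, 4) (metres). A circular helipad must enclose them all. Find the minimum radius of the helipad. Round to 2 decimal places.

Side lengths²: AB² = 149, AC² = 104, BC² = 25.
Since AB² = 149 ≥ 104 + 25 = 129, the angle opposite AB is not acute, so the smallest enclosing circle has AB as diameter.
Centre = midpoint of AB = (-0.5, -1), r² = 149/4 = 37.25.
r = √(37.25) ≈ 6.10.

6.10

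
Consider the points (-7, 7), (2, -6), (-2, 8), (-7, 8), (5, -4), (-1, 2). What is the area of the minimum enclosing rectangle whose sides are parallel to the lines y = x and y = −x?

In coordinates u = x + y, v = x − y the rectangle is axis-aligned; the map (x,y)→(u,v) scales areas by 2.
u-values: 0, -4, 6, 1, 1, 1; range = 6 − (-4) = 10.
v-values: -14, 8, -10, -15, 9, -3; range = 9 − (-15) = 24.
Area = (10 × 24) / 2 = 120.

120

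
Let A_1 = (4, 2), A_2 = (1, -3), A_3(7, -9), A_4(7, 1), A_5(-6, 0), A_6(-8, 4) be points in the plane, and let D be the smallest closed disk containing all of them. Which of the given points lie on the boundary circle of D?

A_3, A_6

A smallest enclosing disk is always determined by at most three of the input points on its boundary.
The farthest pair is A_3–A_6 with squared distance 394. The circle on this segment as diameter has centre (-0.5, -2.5) and r² = 394/4 = 98.5.
Check A_1: distance² to centre = 40.5 ≤ 98.5, so it lies inside.
All remaining points lie in this disk, and no smaller disk contains both endpoints, so this is the minimum enclosing circle.
The points at distance exactly r from the centre are A_3, A_6 — 2 points.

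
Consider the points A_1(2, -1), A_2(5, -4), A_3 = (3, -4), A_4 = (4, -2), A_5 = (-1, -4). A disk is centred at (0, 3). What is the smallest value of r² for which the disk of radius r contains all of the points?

74

The required radius is the distance from (0, 3) to the farthest point.
Squared distances: 20, 74, 58, 41, 50.
Maximum is 74, attained at A_2.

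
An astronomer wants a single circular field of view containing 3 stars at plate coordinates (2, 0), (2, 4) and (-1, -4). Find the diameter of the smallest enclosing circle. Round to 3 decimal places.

8.544

Call the three points A, B, C in the order given.
Side lengths²: AB² = 16, AC² = 25, BC² = 73.
Since BC² = 73 ≥ 25 + 16 = 41, the angle opposite BC is not acute, so the smallest enclosing circle has BC as diameter.
Centre = midpoint of BC = (0.5, 0), r² = 73/4 = 18.25.
Diameter = 2r = 2√(18.25) ≈ 8.544.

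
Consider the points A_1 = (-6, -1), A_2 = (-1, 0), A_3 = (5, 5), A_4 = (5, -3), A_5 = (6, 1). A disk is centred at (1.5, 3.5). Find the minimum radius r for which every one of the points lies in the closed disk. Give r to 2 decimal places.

The required radius is the distance from (1.5, 3.5) to the farthest point.
Squared distances: 76.5, 18.5, 14.5, 54.5, 26.5.
Maximum is 76.5, attained at A_1.
r = √(76.5) ≈ 8.75.

8.75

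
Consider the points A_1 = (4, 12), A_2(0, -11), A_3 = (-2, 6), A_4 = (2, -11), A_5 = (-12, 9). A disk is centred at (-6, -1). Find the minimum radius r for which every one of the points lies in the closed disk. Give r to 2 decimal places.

16.40

The required radius is the distance from (-6, -1) to the farthest point.
Squared distances: 269, 136, 65, 164, 136.
Maximum is 269, attained at A_1.
r = √269 ≈ 16.40.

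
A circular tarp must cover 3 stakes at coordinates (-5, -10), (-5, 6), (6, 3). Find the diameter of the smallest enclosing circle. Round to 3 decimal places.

17.651

Call the three points A, B, C in the order given.
Side lengths²: AB² = 256, AC² = 290, BC² = 130.
Since AC² = 290 < 256 + 130 = 386, the triangle is acute, so the smallest enclosing circle is the circumcircle.
Circumcentre = (-14/11, -2), r² = 9425/121.
Diameter = 2r = 2√(9425/121) ≈ 17.651.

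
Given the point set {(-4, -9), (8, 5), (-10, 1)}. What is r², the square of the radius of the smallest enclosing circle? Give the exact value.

850/9

Call the three points A, B, C in the order given.
Side lengths²: AB² = 340, AC² = 136, BC² = 340.
Since BC² = 340 < 340 + 136 = 476, the triangle is acute, so the smallest enclosing circle is the circumcircle.
Circumcentre = (-1/3, 0), r² = 850/9.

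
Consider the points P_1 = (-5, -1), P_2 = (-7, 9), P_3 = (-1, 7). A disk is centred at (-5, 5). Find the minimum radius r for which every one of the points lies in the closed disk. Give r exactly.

The required radius is the distance from (-5, 5) to the farthest point.
Squared distances: 36, 20, 20.
Maximum is 36, attained at P_1.
r = √36 = 6.

6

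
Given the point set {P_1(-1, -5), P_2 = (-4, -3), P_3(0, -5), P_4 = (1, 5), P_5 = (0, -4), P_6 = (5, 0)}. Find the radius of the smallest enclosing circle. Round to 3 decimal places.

5.099

The farthest pair is P_1–P_4 with squared distance 104. The circle on this segment as diameter has centre (0, 0) and r² = 104/4 = 26.
Check P_2: distance² to centre = 25 ≤ 26, so it lies inside.
All remaining points lie in this disk, and no smaller disk contains both endpoints, so this is the minimum enclosing circle.
r = √26 ≈ 5.099.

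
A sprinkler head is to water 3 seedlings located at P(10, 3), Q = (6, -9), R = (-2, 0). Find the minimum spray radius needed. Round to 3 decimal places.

7.137

Side lengths²: PQ² = 160, PR² = 153, QR² = 145.
Since PQ² = 160 < 153 + 145 = 298, the triangle is acute, so the smallest enclosing circle is the circumcircle.
Circumcentre = (107/22, -43/22), r² = 12325/242.
r = √(12325/242) ≈ 7.137.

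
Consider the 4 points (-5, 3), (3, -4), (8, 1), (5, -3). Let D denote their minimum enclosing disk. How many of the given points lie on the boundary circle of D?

The minimum enclosing circle of a finite set is fixed by two of the points (as a diameter) or three (as a circumcircle).
The farthest pair is (-5, 3)–(8, 1) with squared distance 173. The circle on this segment as diameter has centre (1.5, 2) and r² = 173/4 = 43.25.
Check (3, -4): distance² to centre = 38.25 ≤ 43.25, so it lies inside.
All remaining points lie in this disk, and no smaller disk contains both endpoints, so this is the minimum enclosing circle.
The points at distance exactly r from the centre are (-5, 3), (8, 1) — 2 points.

2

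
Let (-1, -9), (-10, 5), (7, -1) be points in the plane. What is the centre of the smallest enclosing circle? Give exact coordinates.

Call the three points A, B, C in the order given.
Side lengths²: AB² = 277, AC² = 128, BC² = 325.
Since BC² = 325 < 277 + 128 = 405, the triangle is acute, so the smallest enclosing circle is the circumcircle.
Circumcentre = (-99/46, 7/46), r² = 90025/1058.
Centre = (-99/46, 7/46).

(-99/46, 7/46)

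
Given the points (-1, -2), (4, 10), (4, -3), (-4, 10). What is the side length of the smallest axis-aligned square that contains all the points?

The bounding box has width 8 and height 13.
An axis-aligned square enclosing the set must have side ≥ max(width, height).
So the minimum side is max(8, 13) = 13.

13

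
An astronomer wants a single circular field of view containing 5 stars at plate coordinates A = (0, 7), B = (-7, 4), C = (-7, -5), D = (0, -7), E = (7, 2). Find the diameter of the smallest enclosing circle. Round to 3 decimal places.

15.811

The minimum enclosing circle is determined by three boundary points: B, C, E.
Their circumcentre is (-0.5, -0.5) with r² = 62.5.
The farthest remaining point A is at distance² 56.5 ≤ 62.5.
Diameter = 2r = 2√(62.5) ≈ 15.811.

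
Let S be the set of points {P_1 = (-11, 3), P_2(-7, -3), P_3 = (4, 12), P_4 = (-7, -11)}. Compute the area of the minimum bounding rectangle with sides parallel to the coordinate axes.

x ranges over [-11, 4], width 15.
y ranges over [-11, 12], height 23.
Area = 15 × 23 = 345.

345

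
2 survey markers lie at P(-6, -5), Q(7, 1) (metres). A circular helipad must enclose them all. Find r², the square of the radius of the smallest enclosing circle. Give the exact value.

The smallest circle enclosing two points has them as diameter endpoints.
Centre = midpoint = (0.5, -2); r² = |PQ|²/4 = 205/4 = 51.25.

51.25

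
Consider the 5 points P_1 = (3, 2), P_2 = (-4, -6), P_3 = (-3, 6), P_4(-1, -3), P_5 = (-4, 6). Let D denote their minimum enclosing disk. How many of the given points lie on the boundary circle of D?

3

The minimum enclosing circle of a finite set is fixed by two of the points (as a diameter) or three (as a circumcircle).
The minimum enclosing circle is determined by three boundary points: P_1, P_2, P_5.
Their circumcentre is (-39/14, 0) with r² = 7345/196.
The farthest remaining point P_3 is at distance² 7065/196 ≤ 7345/196.
The points at distance exactly r from the centre are P_1, P_2, P_5 — 3 points.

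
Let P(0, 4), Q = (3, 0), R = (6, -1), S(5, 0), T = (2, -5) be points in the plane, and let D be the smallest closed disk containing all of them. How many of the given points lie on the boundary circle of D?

The minimum enclosing circle of a finite set is fixed by two of the points (as a diameter) or three (as a circumcircle).
The minimum enclosing circle is determined by three boundary points: P, R, T.
Their circumcentre is (31/22, -9/22) with r² = 5185/242.
The farthest remaining point S is at distance² 3161/242 ≤ 5185/242.
The points at distance exactly r from the centre are P, R, T — 3 points.

3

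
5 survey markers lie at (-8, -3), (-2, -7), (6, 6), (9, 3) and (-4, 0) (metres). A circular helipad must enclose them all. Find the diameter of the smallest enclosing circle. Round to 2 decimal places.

The farthest pair is (-8, -3)–(9, 3) with squared distance 325. The circle on this segment as diameter has centre (0.5, 0) and r² = 325/4 = 81.25.
Check (-2, -7): distance² to centre = 55.25 ≤ 81.25, so it lies inside.
All remaining points lie in this disk, and no smaller disk contains both endpoints, so this is the minimum enclosing circle.
Diameter = 2r = 2√(81.25) ≈ 18.03.

18.03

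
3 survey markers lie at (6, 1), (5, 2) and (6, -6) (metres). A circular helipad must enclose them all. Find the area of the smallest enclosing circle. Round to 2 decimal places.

51.05

Call the three points A, B, C in the order given.
Side lengths²: AB² = 2, AC² = 49, BC² = 65.
Since BC² = 65 ≥ 49 + 2 = 51, the angle opposite BC is not acute, so the smallest enclosing circle has BC as diameter.
Centre = midpoint of BC = (5.5, -2), r² = 65/4 = 16.25.
Area = π·r² = π·16.25 ≈ 51.05.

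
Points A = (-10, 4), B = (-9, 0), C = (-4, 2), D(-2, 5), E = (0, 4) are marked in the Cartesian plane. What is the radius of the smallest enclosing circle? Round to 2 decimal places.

A smallest enclosing disk is always determined by at most three of the input points on its boundary.
The minimum enclosing circle is determined by three boundary points: A, B, E.
Their circumcentre is (-5, 3.125) with r² = 25.765625.
The farthest remaining point D is at distance² 12.515625 ≤ 25.765625.
r = √(25.765625) ≈ 5.08.

5.08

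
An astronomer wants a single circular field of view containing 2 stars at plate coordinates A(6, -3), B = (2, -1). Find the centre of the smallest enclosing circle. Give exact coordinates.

(4, -2)

The smallest circle enclosing two points has them as diameter endpoints.
Centre = midpoint = (4, -2); r² = |AB|²/4 = 20/4 = 5.
Centre = (4, -2).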